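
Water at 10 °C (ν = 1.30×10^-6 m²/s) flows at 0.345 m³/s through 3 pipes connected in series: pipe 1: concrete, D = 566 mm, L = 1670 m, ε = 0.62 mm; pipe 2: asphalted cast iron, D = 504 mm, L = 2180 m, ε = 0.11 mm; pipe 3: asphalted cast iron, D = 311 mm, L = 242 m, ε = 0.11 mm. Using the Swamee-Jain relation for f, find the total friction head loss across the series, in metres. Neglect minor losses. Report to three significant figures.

Pipe 1: V = 1.371 m/s, Re = 5.97×10^5, ε/D = 0.00110, f = 0.02066, h_1 = f(L/D)V²/2g = 5.842 m
Pipe 2: V = 1.729 m/s, Re = 6.70×10^5, ε/D = 2.18×10^-4, f = 0.01534, h_2 = f(L/D)V²/2g = 10.11 m
Pipe 3: V = 4.542 m/s, Re = 1.09×10^6, ε/D = 3.54×10^-4, f = 0.01617, h_3 = f(L/D)V²/2g = 13.22 m
Series → Q common, losses add: H = Σh = 29.18 m

H ≈ 29.2 m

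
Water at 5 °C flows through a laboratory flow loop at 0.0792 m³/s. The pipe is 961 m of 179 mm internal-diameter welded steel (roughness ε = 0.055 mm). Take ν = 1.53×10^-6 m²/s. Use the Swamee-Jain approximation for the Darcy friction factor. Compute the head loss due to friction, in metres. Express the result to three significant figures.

h_f ≈ 45.6 m

V = 4Q/(πD²) = 4·0.0792/(π·0.179²) = 3.147 m/s
Re = VD/ν = 3.147·0.179/1.53×10^-6 = 3.68×10^5 → turbulent
ε/D = 0.055/179 = 3.07×10^-4
Swamee-Jain: f = 0.01681
h_f = f(L/D)V²/(2g) = 0.01681·(961/0.179)·3.147²/(2·9.81) = 45.56 m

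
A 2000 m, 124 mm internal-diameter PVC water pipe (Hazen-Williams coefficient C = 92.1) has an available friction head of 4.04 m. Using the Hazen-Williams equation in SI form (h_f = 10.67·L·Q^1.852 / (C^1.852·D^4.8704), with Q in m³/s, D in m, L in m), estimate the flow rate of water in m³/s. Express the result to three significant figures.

Rearranging: Q = [h_f·C^1.852·D^4.8704 / (10.67·L)]^(1/1.852)
Q = [4.04·92.1^1.852·0.124^4.8704 / (10.67·2000)]^0.540 = 0.003715 m³/s

Q ≈ 0.00372 m³/s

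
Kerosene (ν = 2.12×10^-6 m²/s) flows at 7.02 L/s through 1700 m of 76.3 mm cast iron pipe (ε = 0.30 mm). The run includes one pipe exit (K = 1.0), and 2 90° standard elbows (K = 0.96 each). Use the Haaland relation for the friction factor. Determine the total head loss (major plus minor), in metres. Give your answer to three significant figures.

H_L ≈ 80.8 m

V = 4Q/(πD²) = 1.535 m/s; V²/2g = 0.1201 m
Re = 5.53×10^4, ε/D = 0.00393 → f = 0.03007 (Haaland)
Major: h_f = f(L/D)·V²/2g = 0.03007·22280·0.1201 = 80.48 m
Minor: ΣK = 2.92; h_m = ΣK·V²/2g = 0.3508 m
Total H_L = 80.48 + 0.3508 = 80.83 m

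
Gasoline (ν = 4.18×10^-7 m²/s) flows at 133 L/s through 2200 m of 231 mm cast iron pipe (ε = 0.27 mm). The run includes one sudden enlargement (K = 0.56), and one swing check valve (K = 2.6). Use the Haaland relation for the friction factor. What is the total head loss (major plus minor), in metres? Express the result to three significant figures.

V = 4Q/(πD²) = 3.173 m/s; V²/2g = 0.5133 m
Re = 1.75×10^6, ε/D = 0.00117 → f = 0.02058 (Haaland)
Major: h_f = f(L/D)·V²/2g = 0.02058·9524·0.5133 = 100.6 m
Minor: ΣK = 3.16; h_m = ΣK·V²/2g = 1.622 m
Total H_L = 100.6 + 1.622 = 102.2 m

H_L ≈ 102 m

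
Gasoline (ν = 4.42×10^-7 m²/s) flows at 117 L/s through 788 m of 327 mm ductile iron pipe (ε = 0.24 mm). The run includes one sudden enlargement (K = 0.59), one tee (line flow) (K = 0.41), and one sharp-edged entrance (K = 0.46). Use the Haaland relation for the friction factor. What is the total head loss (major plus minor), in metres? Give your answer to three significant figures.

V = 4Q/(πD²) = 1.393 m/s; V²/2g = 0.09892 m
Re = 1.03×10^6, ε/D = 7.34×10^-4 → f = 0.01860 (Haaland)
Major: h_f = f(L/D)·V²/2g = 0.01860·2410·0.09892 = 4.433 m
Minor: ΣK = 1.46; h_m = ΣK·V²/2g = 0.1444 m
Total H_L = 4.433 + 0.1444 = 4.578 m

H_L ≈ 4.58 m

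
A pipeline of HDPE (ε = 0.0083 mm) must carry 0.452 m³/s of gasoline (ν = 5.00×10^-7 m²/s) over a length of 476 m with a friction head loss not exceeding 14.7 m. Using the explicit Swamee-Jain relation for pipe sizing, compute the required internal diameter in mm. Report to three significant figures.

Swamee-Jain (Type III): D = 0.66·[ε^1.25·(LQ²/(gh_f))^4.75 + ν·Q^9.4·(L/(gh_f))^5.2]^0.04
LQ²/(gh_f) = 0.6744; L/(gh_f) = 3.301
Term 1 = ε^1.25·(…)^4.75 = 6.86×10^-8; Term 2 = ν·Q^9.4·(…)^5.2 = 1.43×10^-7
D = 0.66·(6.86×10^-8 + 1.43×10^-7)^0.04 = 0.3569 m = 357 mm
Check: V = 4.52 m/s, Re = 3.23×10^6, f = 0.01065, h_f = 14.8 m ≈ 14.7 m ✓

D ≈ 357 mm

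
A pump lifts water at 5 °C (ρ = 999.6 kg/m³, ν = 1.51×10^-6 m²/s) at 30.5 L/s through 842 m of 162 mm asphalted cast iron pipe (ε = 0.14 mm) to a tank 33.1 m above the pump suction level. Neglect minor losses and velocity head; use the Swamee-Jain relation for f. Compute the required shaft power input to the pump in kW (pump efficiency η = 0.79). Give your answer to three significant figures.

P_shaft ≈ 17.1 kW

V = 4Q/(πD²) = 1.480 m/s; Re = 1.59×10^5; ε/D = 8.64×10^-4; f = 0.02098
h_f = f(L/D)V²/2g = 12.17 m
Total head H = z + h_f = 33.1 + 12.17 = 45.27 m
P_hyd = ρgQH = 999.6·9.81·0.0305·45.27 = 13.54 kW
P_shaft = P_hyd/η = 13.54/0.79 = 17.14 kW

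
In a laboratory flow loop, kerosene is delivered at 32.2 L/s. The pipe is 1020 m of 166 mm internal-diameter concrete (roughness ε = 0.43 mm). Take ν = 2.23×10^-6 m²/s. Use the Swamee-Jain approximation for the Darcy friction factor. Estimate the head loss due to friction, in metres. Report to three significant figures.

V = 4Q/(πD²) = 4·0.0322/(π·0.166²) = 1.488 m/s
Re = VD/ν = 1.488·0.166/2.23×10^-6 = 1.11×10^5 → turbulent
ε/D = 0.43/166 = 0.00259
Swamee-Jain: f = 0.02665
h_f = f(L/D)V²/(2g) = 0.02665·(1020/0.166)·1.488²/(2·9.81) = 18.48 m

h_f ≈ 18.5 m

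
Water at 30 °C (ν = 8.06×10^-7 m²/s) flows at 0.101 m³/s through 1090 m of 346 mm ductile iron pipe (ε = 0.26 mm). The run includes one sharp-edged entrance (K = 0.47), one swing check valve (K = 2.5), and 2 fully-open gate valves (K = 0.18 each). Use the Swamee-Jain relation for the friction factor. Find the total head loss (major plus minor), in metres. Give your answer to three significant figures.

H_L ≈ 3.76 m

V = 4Q/(πD²) = 1.074 m/s; V²/2g = 0.05881 m
Re = 4.61×10^5, ε/D = 7.51×10^-4 → f = 0.01925 (Swamee-Jain)
Major: h_f = f(L/D)·V²/2g = 0.01925·3150·0.05881 = 3.566 m
Minor: ΣK = 3.33; h_m = ΣK·V²/2g = 0.1958 m
Total H_L = 3.566 + 0.1958 = 3.762 m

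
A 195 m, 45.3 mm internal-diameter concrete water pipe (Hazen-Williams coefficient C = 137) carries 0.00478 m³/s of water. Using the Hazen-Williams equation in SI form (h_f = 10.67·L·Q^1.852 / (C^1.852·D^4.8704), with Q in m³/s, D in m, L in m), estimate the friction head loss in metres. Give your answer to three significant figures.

h_f = 10.67·195·0.00478^1.852 / (137^1.852·0.0453^4.8704) = 40.61 m

h_f ≈ 40.6 m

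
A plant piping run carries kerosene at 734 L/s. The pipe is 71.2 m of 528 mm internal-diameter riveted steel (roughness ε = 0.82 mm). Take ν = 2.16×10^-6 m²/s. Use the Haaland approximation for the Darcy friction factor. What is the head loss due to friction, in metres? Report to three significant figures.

h_f ≈ 1.71 m

V = 4Q/(πD²) = 4·0.734/(π·0.528²) = 3.352 m/s
Re = VD/ν = 3.352·0.528/2.16×10^-6 = 8.19×10^5 → turbulent
ε/D = 0.82/528 = 0.00155
Haaland: f = 0.02220
h_f = f(L/D)V²/(2g) = 0.02220·(71.2/0.528)·3.352²/(2·9.81) = 1.715 m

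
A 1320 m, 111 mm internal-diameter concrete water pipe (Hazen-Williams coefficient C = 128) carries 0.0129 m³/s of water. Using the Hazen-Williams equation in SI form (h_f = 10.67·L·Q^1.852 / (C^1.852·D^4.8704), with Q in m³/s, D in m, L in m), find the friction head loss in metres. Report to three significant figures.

h_f ≈ 24.9 m

h_f = 10.67·1320·0.0129^1.852 / (128^1.852·0.111^4.8704) = 24.93 m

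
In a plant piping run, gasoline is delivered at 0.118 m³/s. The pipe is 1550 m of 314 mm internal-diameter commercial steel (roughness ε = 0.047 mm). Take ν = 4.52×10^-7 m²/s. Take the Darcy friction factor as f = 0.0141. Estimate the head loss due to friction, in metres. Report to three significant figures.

V = 4Q/(πD²) = 4·0.118/(π·0.314²) = 1.524 m/s
h_f = f(L/D)V²/(2g) = 0.01410·(1550/0.314)·1.524²/(2·9.81) = 8.237 m

h_f ≈ 8.24 m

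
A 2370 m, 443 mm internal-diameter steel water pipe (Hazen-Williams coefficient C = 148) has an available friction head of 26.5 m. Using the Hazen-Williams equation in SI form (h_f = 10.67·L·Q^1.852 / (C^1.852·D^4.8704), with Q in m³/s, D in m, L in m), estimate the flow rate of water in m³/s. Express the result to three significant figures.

Q ≈ 0.428 m³/s

Rearranging: Q = [h_f·C^1.852·D^4.8704 / (10.67·L)]^(1/1.852)
Q = [26.5·148^1.852·0.443^4.8704 / (10.67·2370)]^0.540 = 0.4280 m³/s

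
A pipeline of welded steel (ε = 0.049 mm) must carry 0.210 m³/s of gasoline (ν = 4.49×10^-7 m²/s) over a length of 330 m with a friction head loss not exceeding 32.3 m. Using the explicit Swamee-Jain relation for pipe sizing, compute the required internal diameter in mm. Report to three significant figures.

D ≈ 225 mm

Swamee-Jain (Type III): D = 0.66·[ε^1.25·(LQ²/(gh_f))^4.75 + ν·Q^9.4·(L/(gh_f))^5.2]^0.04
LQ²/(gh_f) = 0.04593; L/(gh_f) = 1.041
Term 1 = ε^1.25·(…)^4.75 = 1.81×10^-12; Term 2 = ν·Q^9.4·(…)^5.2 = 2.36×10^-13
D = 0.66·(1.81×10^-12 + 2.36×10^-13)^0.04 = 0.2249 m = 225 mm
Check: V = 5.29 m/s, Re = 2.65×10^6, f = 0.01441, h_f = 30.1 m ≈ 32.3 m ✓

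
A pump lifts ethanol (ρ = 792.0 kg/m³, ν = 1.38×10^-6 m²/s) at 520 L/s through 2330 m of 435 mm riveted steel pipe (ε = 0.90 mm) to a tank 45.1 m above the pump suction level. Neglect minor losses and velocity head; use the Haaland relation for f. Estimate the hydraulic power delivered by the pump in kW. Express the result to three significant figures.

P_hyd ≈ 504 kW

V = 4Q/(πD²) = 3.499 m/s; Re = 1.10×10^6; ε/D = 0.00207; f = 0.02382
h_f = f(L/D)V²/2g = 79.63 m
Total head H = z + h_f = 45.1 + 79.63 = 124.7 m
P_hyd = ρgQH = 792.0·9.81·0.520·124.7 = 503.9 kW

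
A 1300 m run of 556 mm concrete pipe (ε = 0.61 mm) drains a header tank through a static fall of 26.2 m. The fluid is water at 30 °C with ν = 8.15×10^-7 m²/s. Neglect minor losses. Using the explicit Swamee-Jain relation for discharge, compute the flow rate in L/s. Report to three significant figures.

Swamee-Jain (Type II): Q = -0.965·√(gD⁵h_f/L)·ln[ε/(3.7D) + √(3.17ν²L/(gD³h_f))]
√(gD⁵h_f/L) = √(9.81·0.556⁵·26.2/1300) = 0.1025
ε/(3.7D) = 2.97×10^-4; √(3.17ν²L/(gD³h_f)) = 7.87×10^-6
Q = -0.965·0.1025·ln(3.044×10^-4) = 0.8009 m³/s
Check: V = 3.30 m/s, Re = 2.25×10^6, f = 0.02027, h_f = 26.3 m ≈ 26.2 m ✓

Q ≈ 801 L/s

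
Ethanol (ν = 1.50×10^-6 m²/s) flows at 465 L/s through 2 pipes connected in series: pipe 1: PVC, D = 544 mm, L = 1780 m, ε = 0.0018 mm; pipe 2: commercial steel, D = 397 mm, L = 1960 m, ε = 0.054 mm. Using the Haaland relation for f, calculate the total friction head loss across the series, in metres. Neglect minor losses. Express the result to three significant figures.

Pipe 1: V = 2.001 m/s, Re = 7.26×10^5, ε/D = 3.31×10^-6, f = 0.01228, h_1 = f(L/D)V²/2g = 8.198 m
Pipe 2: V = 3.756 m/s, Re = 9.94×10^5, ε/D = 1.36×10^-4, f = 0.01383, h_2 = f(L/D)V²/2g = 49.12 m
Series → Q common, losses add: H = Σh = 57.32 m

H ≈ 57.3 m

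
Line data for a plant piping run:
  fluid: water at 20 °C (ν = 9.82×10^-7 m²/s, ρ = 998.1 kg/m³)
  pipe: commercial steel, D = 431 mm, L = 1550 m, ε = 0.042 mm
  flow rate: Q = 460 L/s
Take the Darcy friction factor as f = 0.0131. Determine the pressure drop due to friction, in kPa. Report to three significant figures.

V = 4Q/(πD²) = 4·0.460/(π·0.431²) = 3.153 m/s
h_f = f(L/D)V²/(2g) = 0.01310·(1550/0.431)·3.153²/(2·9.81) = 23.87 m
Δp = ρg·h_f = 998.1·9.81·23.87 = 233.7 kPa

Δp ≈ 234 kPa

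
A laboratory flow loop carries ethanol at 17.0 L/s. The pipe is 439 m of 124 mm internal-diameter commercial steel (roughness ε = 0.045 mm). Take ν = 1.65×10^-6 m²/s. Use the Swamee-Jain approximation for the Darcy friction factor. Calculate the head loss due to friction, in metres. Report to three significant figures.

V = 4Q/(πD²) = 4·0.0170/(π·0.124²) = 1.408 m/s
Re = VD/ν = 1.408·0.124/1.65×10^-6 = 1.06×10^5 → turbulent
ε/D = 0.045/124 = 3.63×10^-4
Swamee-Jain: f = 0.01964
h_f = f(L/D)V²/(2g) = 0.01964·(439/0.124)·1.408²/(2·9.81) = 7.024 m

h_f ≈ 7.02 m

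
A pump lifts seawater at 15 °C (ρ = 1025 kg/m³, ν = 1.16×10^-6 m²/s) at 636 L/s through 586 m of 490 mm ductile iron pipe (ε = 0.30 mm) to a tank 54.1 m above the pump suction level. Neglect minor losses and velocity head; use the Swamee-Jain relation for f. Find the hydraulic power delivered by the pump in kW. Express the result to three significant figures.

P_hyd ≈ 425 kW

V = 4Q/(πD²) = 3.373 m/s; Re = 1.42×10^6; ε/D = 6.12×10^-4; f = 0.01788
h_f = f(L/D)V²/2g = 12.39 m
Total head H = z + h_f = 54.1 + 12.39 = 66.49 m
P_hyd = ρgQH = 1025·9.81·0.636·66.49 = 425.2 kW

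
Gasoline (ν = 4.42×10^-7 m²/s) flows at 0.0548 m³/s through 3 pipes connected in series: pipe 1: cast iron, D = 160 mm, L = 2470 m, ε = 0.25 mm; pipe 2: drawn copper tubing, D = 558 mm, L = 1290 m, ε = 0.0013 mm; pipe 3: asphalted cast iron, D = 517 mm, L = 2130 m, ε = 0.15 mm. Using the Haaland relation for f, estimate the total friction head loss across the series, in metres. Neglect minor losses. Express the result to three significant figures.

H ≈ 130 m

Pipe 1: V = 2.726 m/s, Re = 9.87×10^5, ε/D = 0.00156, f = 0.02220, h_1 = f(L/D)V²/2g = 129.7 m
Pipe 2: V = 0.2241 m/s, Re = 2.83×10^5, ε/D = 2.33×10^-6, f = 0.01452, h_2 = f(L/D)V²/2g = 0.08591 m
Pipe 3: V = 0.2610 m/s, Re = 3.05×10^5, ε/D = 2.90×10^-4, f = 0.01671, h_3 = f(L/D)V²/2g = 0.2390 m
Series → Q common, losses add: H = Σh = 130.1 m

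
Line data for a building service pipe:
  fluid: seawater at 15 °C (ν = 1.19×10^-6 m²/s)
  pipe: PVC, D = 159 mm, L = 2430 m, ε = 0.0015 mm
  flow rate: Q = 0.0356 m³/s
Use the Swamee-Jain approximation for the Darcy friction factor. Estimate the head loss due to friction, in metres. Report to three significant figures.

h_f ≈ 37.8 m

V = 4Q/(πD²) = 4·0.0356/(π·0.159²) = 1.793 m/s
Re = VD/ν = 1.793·0.159/1.19×10^-6 = 2.40×10^5 → turbulent
ε/D = 0.0015/159 = 9.43×10^-6
Swamee-Jain: f = 0.01510
h_f = f(L/D)V²/(2g) = 0.01510·(2430/0.159)·1.793²/(2·9.81) = 37.80 m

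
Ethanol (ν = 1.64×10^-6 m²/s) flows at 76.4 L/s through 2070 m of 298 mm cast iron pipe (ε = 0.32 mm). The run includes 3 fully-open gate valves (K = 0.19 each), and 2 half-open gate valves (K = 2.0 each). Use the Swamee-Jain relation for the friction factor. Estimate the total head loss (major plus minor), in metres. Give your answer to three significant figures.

V = 4Q/(πD²) = 1.095 m/s; V²/2g = 0.06116 m
Re = 1.99×10^5, ε/D = 0.00107 → f = 0.02148 (Swamee-Jain)
Major: h_f = f(L/D)·V²/2g = 0.02148·6946·0.06116 = 9.127 m
Minor: ΣK = 4.57; h_m = ΣK·V²/2g = 0.2795 m
Total H_L = 9.127 + 0.2795 = 9.406 m

H_L ≈ 9.41 m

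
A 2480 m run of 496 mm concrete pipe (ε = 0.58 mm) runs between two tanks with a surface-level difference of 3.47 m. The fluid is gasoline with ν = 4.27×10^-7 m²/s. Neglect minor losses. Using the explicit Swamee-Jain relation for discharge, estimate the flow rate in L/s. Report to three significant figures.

Swamee-Jain (Type II): Q = -0.965·√(gD⁵h_f/L)·ln[ε/(3.7D) + √(3.17ν²L/(gD³h_f))]
√(gD⁵h_f/L) = √(9.81·0.496⁵·3.47/2480) = 0.02030
ε/(3.7D) = 3.16×10^-4; √(3.17ν²L/(gD³h_f)) = 1.86×10^-5
Q = -0.965·0.02030·ln(3.346×10^-4) = 0.1568 m³/s
Check: V = 0.811 m/s, Re = 9.42×10^5, f = 0.02078, h_f = 3.49 m ≈ 3.47 m ✓

Q ≈ 157 L/s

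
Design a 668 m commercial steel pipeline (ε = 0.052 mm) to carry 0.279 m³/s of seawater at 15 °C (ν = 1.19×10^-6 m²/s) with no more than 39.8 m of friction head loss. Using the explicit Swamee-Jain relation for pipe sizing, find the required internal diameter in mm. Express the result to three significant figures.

D ≈ 278 mm

Swamee-Jain (Type III): D = 0.66·[ε^1.25·(LQ²/(gh_f))^4.75 + ν·Q^9.4·(L/(gh_f))^5.2]^0.04
LQ²/(gh_f) = 0.1332; L/(gh_f) = 1.711
Term 1 = ε^1.25·(…)^4.75 = 3.06×10^-10; Term 2 = ν·Q^9.4·(…)^5.2 = 1.19×10^-10
D = 0.66·(3.06×10^-10 + 1.19×10^-10)^0.04 = 0.2784 m = 278 mm
Check: V = 4.58 m/s, Re = 1.07×10^6, f = 0.01456, h_f = 37.4 m ≈ 39.8 m ✓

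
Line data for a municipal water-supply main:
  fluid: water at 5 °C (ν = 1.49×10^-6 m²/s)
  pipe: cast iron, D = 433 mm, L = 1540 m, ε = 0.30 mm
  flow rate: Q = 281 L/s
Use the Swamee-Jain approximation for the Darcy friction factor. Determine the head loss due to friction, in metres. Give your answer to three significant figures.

h_f ≈ 12.4 m

V = 4Q/(πD²) = 4·0.281/(π·0.433²) = 1.908 m/s
Re = VD/ν = 1.908·0.433/1.49×10^-6 = 5.55×10^5 → turbulent
ε/D = 0.30/433 = 6.93×10^-4
Swamee-Jain: f = 0.01881
h_f = f(L/D)V²/(2g) = 0.01881·(1540/0.433)·1.908²/(2·9.81) = 12.42 m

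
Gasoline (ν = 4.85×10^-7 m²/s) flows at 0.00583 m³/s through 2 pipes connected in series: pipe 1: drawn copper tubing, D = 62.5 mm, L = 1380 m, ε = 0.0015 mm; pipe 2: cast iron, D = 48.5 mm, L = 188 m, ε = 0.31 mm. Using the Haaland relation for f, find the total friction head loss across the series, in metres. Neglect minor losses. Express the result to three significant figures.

Pipe 1: V = 1.900 m/s, Re = 2.45×10^5, ε/D = 2.40×10^-5, f = 0.01508, h_1 = f(L/D)V²/2g = 61.28 m
Pipe 2: V = 3.156 m/s, Re = 3.16×10^5, ε/D = 0.00639, f = 0.03306, h_2 = f(L/D)V²/2g = 65.04 m
Series → Q common, losses add: H = Σh = 126.3 m

H ≈ 126 m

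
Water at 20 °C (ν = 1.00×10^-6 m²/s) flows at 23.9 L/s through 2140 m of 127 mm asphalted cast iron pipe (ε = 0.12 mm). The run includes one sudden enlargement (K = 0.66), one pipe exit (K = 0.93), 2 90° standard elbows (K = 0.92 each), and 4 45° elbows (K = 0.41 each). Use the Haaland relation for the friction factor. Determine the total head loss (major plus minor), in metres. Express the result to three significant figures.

H_L ≈ 63.6 m

V = 4Q/(πD²) = 1.887 m/s; V²/2g = 0.1814 m
Re = 2.40×10^5, ε/D = 9.45×10^-4 → f = 0.02049 (Haaland)
Major: h_f = f(L/D)·V²/2g = 0.02049·16850·0.1814 = 62.65 m
Minor: ΣK = 5.07; h_m = ΣK·V²/2g = 0.9198 m
Total H_L = 62.65 + 0.9198 = 63.57 m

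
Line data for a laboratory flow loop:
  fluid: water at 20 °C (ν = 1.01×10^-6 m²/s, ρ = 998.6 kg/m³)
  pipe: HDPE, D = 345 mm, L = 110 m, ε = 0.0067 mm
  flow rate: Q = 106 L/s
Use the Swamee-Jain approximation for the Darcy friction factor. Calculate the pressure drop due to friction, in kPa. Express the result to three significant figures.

Δp ≈ 2.86 kPa

V = 4Q/(πD²) = 4·0.106/(π·0.345²) = 1.134 m/s
Re = VD/ν = 1.134·0.345/1.01×10^-6 = 3.87×10^5 → turbulent
ε/D = 0.0067/345 = 1.94×10^-5
Swamee-Jain: f = 0.01397
h_f = f(L/D)V²/(2g) = 0.01397·(110/0.345)·1.134²/(2·9.81) = 0.2920 m
Δp = ρg·h_f = 998.6·9.81·0.2920 = 2.860 kPa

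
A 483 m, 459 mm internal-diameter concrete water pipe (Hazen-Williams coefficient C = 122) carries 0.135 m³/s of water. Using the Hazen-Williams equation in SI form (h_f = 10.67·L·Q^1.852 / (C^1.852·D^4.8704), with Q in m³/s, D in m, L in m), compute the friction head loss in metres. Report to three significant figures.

h_f ≈ 0.767 m

h_f = 10.67·483·0.135^1.852 / (122^1.852·0.459^4.8704) = 0.7668 m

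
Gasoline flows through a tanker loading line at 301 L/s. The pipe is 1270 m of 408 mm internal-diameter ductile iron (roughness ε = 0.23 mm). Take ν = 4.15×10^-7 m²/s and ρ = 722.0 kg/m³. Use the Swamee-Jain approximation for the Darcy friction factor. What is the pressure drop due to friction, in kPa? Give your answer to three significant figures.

V = 4Q/(πD²) = 4·0.301/(π·0.408²) = 2.302 m/s
Re = VD/ν = 2.302·0.408/4.15×10^-7 = 2.26×10^6 → turbulent
ε/D = 0.23/408 = 5.64×10^-4
Swamee-Jain: f = 0.01743
h_f = f(L/D)V²/(2g) = 0.01743·(1270/0.408)·2.302²/(2·9.81) = 14.66 m
Δp = ρg·h_f = 722.0·9.81·14.66 = 103.8 kPa

Δp ≈ 104 kPa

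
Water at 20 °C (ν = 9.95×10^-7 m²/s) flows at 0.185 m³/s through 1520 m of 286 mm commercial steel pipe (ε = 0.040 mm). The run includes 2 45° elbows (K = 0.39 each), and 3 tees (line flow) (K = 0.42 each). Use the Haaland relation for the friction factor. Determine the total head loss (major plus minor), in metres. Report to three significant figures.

H_L ≈ 32.5 m

V = 4Q/(πD²) = 2.880 m/s; V²/2g = 0.4227 m
Re = 8.28×10^5, ε/D = 1.40×10^-4 → f = 0.01406 (Haaland)
Major: h_f = f(L/D)·V²/2g = 0.01406·5315·0.4227 = 31.59 m
Minor: ΣK = 2.04; h_m = ΣK·V²/2g = 0.8622 m
Total H_L = 31.59 + 0.8622 = 32.45 m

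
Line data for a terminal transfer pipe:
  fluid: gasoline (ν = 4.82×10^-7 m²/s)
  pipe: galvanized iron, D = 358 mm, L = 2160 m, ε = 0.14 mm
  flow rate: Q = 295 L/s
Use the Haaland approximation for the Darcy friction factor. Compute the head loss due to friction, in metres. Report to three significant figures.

h_f ≈ 42.5 m

V = 4Q/(πD²) = 4·0.295/(π·0.358²) = 2.931 m/s
Re = VD/ν = 2.931·0.358/4.82×10^-7 = 2.18×10^6 → turbulent
ε/D = 0.14/358 = 3.91×10^-4
Haaland: f = 0.01610
h_f = f(L/D)V²/(2g) = 0.01610·(2160/0.358)·2.931²/(2·9.81) = 42.51 m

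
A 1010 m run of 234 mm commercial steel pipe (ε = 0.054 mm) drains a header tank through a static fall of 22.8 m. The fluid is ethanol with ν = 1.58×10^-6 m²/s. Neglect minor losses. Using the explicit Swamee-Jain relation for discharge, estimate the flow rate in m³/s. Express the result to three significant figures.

Swamee-Jain (Type II): Q = -0.965·√(gD⁵h_f/L)·ln[ε/(3.7D) + √(3.17ν²L/(gD³h_f))]
√(gD⁵h_f/L) = √(9.81·0.234⁵·22.8/1010) = 0.01246
ε/(3.7D) = 6.24×10^-5; √(3.17ν²L/(gD³h_f)) = 5.28×10^-5
Q = -0.965·0.01246·ln(1.152×10^-4) = 0.1091 m³/s
Check: V = 2.54 m/s, Re = 3.76×10^5, f = 0.01619, h_f = 22.9 m ≈ 22.8 m ✓

Q ≈ 0.109 m³/s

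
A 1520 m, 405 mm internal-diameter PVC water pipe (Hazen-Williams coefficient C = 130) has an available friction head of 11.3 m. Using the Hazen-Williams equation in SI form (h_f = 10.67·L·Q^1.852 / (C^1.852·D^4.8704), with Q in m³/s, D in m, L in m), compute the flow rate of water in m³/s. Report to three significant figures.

Q ≈ 0.238 m³/s

Rearranging: Q = [h_f·C^1.852·D^4.8704 / (10.67·L)]^(1/1.852)
Q = [11.3·130^1.852·0.405^4.8704 / (10.67·1520)]^0.540 = 0.2382 m³/s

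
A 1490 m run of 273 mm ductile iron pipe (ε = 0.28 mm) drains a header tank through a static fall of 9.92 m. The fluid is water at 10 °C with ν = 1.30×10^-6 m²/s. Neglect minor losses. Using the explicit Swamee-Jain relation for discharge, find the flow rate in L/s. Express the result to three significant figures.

Swamee-Jain (Type II): Q = -0.965·√(gD⁵h_f/L)·ln[ε/(3.7D) + √(3.17ν²L/(gD³h_f))]
√(gD⁵h_f/L) = √(9.81·0.273⁵·9.92/1490) = 0.009952
ε/(3.7D) = 2.77×10^-4; √(3.17ν²L/(gD³h_f)) = 6.35×10^-5
Q = -0.965·0.009952·ln(3.407×10^-4) = 0.07668 m³/s
Check: V = 1.31 m/s, Re = 2.75×10^5, f = 0.02094, h_f = 9.99 m ≈ 9.92 m ✓

Q ≈ 76.7 L/s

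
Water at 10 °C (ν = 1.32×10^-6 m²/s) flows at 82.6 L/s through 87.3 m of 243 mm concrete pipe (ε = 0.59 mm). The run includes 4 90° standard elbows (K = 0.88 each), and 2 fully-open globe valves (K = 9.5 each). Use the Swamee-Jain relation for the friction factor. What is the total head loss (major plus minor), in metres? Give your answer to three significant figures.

H_L ≈ 5.11 m

V = 4Q/(πD²) = 1.781 m/s; V²/2g = 0.1617 m
Re = 3.28×10^5, ε/D = 0.00243 → f = 0.02530 (Swamee-Jain)
Major: h_f = f(L/D)·V²/2g = 0.02530·359.3·0.1617 = 1.469 m
Minor: ΣK = 22.5; h_m = ΣK·V²/2g = 3.641 m
Total H_L = 1.469 + 3.641 = 5.111 m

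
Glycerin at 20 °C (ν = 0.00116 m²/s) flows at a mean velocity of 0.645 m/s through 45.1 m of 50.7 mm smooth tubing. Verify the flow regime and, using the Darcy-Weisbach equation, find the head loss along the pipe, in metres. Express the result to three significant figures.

h_f ≈ 42.8 m

Re = VD/ν = 0.645·0.05070/0.00116 = 28.2 → laminar (Re < 2300)
f = 64/Re = 2.270
h_f = f(L/D)V²/(2g) = 2.270·(45.1/0.05070)·0.645²/(2·9.81) = 42.82 m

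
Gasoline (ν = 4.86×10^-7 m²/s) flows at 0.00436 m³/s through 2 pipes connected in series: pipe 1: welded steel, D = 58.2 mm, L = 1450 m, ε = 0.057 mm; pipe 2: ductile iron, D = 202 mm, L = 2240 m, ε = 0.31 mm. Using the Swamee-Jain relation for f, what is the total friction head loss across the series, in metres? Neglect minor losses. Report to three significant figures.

Pipe 1: V = 1.639 m/s, Re = 1.96×10^5, ε/D = 9.79×10^-4, f = 0.02113, h_1 = f(L/D)V²/2g = 72.08 m
Pipe 2: V = 0.1360 m/s, Re = 5.65×10^4, ε/D = 0.00153, f = 0.02529, h_2 = f(L/D)V²/2g = 0.2646 m
Series → Q common, losses add: H = Σh = 72.35 m

H ≈ 72.3 m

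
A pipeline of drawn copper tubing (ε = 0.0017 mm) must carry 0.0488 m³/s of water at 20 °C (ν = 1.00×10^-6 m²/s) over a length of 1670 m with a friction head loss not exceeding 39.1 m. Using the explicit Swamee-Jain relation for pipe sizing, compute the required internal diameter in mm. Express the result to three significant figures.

Swamee-Jain (Type III): D = 0.66·[ε^1.25·(LQ²/(gh_f))^4.75 + ν·Q^9.4·(L/(gh_f))^5.2]^0.04
LQ²/(gh_f) = 0.01037; L/(gh_f) = 4.354
Term 1 = ε^1.25·(…)^4.75 = 2.31×10^-17; Term 2 = ν·Q^9.4·(…)^5.2 = 9.85×10^-16
D = 0.66·(2.31×10^-17 + 9.85×10^-16)^0.04 = 0.1658 m = 166 mm
Check: V = 2.26 m/s, Re = 3.75×10^5, f = 0.01393, h_f = 36.5 m ≈ 39.1 m ✓

D ≈ 166 mm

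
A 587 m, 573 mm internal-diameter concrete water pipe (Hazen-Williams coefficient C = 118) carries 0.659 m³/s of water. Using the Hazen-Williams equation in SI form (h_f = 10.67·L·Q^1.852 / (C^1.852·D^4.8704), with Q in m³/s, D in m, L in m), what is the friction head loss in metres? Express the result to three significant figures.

h_f = 10.67·587·0.659^1.852 / (118^1.852·0.573^4.8704) = 6.341 m

h_f ≈ 6.34 m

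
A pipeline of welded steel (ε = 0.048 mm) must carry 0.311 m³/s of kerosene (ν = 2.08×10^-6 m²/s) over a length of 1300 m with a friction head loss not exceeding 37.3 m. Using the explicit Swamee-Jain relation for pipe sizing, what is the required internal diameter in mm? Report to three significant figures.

Swamee-Jain (Type III): D = 0.66·[ε^1.25·(LQ²/(gh_f))^4.75 + ν·Q^9.4·(L/(gh_f))^5.2]^0.04
LQ²/(gh_f) = 0.3436; L/(gh_f) = 3.553
Term 1 = ε^1.25·(…)^4.75 = 2.50×10^-8; Term 2 = ν·Q^9.4·(…)^5.2 = 2.59×10^-8
D = 0.66·(2.50×10^-8 + 2.59×10^-8)^0.04 = 0.3371 m = 337 mm
Check: V = 3.48 m/s, Re = 5.65×10^5, f = 0.01476, h_f = 35.2 m ≈ 37.3 m ✓

D ≈ 337 mm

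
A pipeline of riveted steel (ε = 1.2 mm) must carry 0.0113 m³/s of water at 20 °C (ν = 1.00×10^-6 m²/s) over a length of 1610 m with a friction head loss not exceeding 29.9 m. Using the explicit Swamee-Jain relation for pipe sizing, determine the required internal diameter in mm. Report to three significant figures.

D ≈ 119 mm

Swamee-Jain (Type III): D = 0.66·[ε^1.25·(LQ²/(gh_f))^4.75 + ν·Q^9.4·(L/(gh_f))^5.2]^0.04
LQ²/(gh_f) = 7.009×10^-4; L/(gh_f) = 5.489
Term 1 = ε^1.25·(…)^4.75 = 2.32×10^-19; Term 2 = ν·Q^9.4·(…)^5.2 = 3.50×10^-21
D = 0.66·(2.32×10^-19 + 3.50×10^-21)^0.04 = 0.1187 m = 119 mm
Check: V = 1.02 m/s, Re = 1.21×10^5, f = 0.03875, h_f = 27.9 m ≈ 29.9 m ✓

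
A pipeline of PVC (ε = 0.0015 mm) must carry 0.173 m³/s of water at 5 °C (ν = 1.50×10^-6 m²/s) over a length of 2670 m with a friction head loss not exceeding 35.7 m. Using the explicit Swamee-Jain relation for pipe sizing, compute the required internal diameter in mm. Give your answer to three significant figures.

D ≈ 305 mm

Swamee-Jain (Type III): D = 0.66·[ε^1.25·(LQ²/(gh_f))^4.75 + ν·Q^9.4·(L/(gh_f))^5.2]^0.04
LQ²/(gh_f) = 0.2282; L/(gh_f) = 7.624
Term 1 = ε^1.25·(…)^4.75 = 4.70×10^-11; Term 2 = ν·Q^9.4·(…)^5.2 = 3.99×10^-9
D = 0.66·(4.70×10^-11 + 3.99×10^-9)^0.04 = 0.3046 m = 305 mm
Check: V = 2.37 m/s, Re = 4.82×10^5, f = 0.01325, h_f = 33.4 m ≈ 35.7 m ✓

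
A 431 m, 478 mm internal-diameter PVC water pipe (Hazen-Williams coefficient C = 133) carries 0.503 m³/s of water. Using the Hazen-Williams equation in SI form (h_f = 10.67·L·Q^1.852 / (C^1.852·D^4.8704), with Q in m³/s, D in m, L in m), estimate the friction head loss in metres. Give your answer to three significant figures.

h_f = 10.67·431·0.503^1.852 / (133^1.852·0.478^4.8704) = 5.469 m

h_f ≈ 5.47 m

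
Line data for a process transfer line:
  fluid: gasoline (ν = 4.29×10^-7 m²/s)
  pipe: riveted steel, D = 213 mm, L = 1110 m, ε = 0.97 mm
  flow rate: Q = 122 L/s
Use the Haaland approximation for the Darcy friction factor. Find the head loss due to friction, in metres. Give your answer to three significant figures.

h_f ≈ 92.3 m

V = 4Q/(πD²) = 4·0.122/(π·0.213²) = 3.424 m/s
Re = VD/ν = 3.424·0.213/4.29×10^-7 = 1.70×10^6 → turbulent
ε/D = 0.97/213 = 0.00455
Haaland: f = 0.02964
h_f = f(L/D)V²/(2g) = 0.02964·(1110/0.213)·3.424²/(2·9.81) = 92.29 m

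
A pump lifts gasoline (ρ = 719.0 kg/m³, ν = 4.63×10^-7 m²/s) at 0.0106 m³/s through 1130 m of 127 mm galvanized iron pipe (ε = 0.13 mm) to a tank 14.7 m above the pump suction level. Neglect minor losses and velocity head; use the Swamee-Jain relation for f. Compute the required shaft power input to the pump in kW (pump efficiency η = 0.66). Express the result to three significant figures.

V = 4Q/(πD²) = 0.8368 m/s; Re = 2.30×10^5; ε/D = 0.00102; f = 0.02112
h_f = f(L/D)V²/2g = 6.706 m
Total head H = z + h_f = 14.7 + 6.706 = 21.41 m
P_hyd = ρgQH = 719.0·9.81·0.0106·21.41 = 1.600 kW
P_shaft = P_hyd/η = 1.600/0.66 = 2.425 kW

P_shaft ≈ 2.42 kW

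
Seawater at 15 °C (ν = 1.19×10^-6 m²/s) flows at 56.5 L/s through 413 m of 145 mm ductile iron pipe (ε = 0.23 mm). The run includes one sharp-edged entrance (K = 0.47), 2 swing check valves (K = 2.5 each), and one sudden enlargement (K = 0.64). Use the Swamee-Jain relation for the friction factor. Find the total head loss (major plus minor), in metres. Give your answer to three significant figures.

V = 4Q/(πD²) = 3.422 m/s; V²/2g = 0.5967 m
Re = 4.17×10^5, ε/D = 0.00159 → f = 0.02268 (Swamee-Jain)
Major: h_f = f(L/D)·V²/2g = 0.02268·2848·0.5967 = 38.55 m
Minor: ΣK = 6.11; h_m = ΣK·V²/2g = 3.646 m
Total H_L = 38.55 + 3.646 = 42.20 m

H_L ≈ 42.2 m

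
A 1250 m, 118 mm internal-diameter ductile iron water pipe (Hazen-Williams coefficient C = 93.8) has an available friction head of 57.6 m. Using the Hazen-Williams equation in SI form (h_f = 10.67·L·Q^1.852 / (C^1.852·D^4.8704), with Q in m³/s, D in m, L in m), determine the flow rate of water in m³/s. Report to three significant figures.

Q ≈ 0.0180 m³/s

Rearranging: Q = [h_f·C^1.852·D^4.8704 / (10.67·L)]^(1/1.852)
Q = [57.6·93.8^1.852·0.118^4.8704 / (10.67·1250)]^0.540 = 0.01797 m³/s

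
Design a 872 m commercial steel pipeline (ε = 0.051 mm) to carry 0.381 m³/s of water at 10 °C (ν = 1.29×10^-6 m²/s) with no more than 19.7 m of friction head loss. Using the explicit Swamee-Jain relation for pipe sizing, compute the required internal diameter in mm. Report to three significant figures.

D ≈ 379 mm

Swamee-Jain (Type III): D = 0.66·[ε^1.25·(LQ²/(gh_f))^4.75 + ν·Q^9.4·(L/(gh_f))^5.2]^0.04
LQ²/(gh_f) = 0.6550; L/(gh_f) = 4.512
Term 1 = ε^1.25·(…)^4.75 = 5.78×10^-7; Term 2 = ν·Q^9.4·(…)^5.2 = 3.75×10^-7
D = 0.66·(5.78×10^-7 + 3.75×10^-7)^0.04 = 0.3791 m = 379 mm
Check: V = 3.38 m/s, Re = 9.92×10^5, f = 0.01400, h_f = 18.7 m ≈ 19.7 m ✓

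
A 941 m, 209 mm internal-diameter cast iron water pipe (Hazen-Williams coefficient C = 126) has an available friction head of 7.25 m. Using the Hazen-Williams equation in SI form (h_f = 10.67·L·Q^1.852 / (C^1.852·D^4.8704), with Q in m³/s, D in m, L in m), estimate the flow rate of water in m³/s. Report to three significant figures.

Q ≈ 0.0413 m³/s

Rearranging: Q = [h_f·C^1.852·D^4.8704 / (10.67·L)]^(1/1.852)
Q = [7.25·126^1.852·0.209^4.8704 / (10.67·941)]^0.540 = 0.04133 m³/s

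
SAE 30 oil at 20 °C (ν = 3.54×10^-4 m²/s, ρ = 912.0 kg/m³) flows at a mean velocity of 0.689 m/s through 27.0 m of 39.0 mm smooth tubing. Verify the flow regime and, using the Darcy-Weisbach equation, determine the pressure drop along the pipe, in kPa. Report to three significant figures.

Re = VD/ν = 0.689·0.03900/3.54×10^-4 = 75.9 → laminar (Re < 2300)
f = 64/Re = 0.8431
h_f = f(L/D)V²/(2g) = 0.8431·(27.0/0.03900)·0.689²/(2·9.81) = 14.12 m
Δp = ρg·h_f = 912.0·9.81·14.12 = 126.4 kPa

Δp ≈ 126 kPa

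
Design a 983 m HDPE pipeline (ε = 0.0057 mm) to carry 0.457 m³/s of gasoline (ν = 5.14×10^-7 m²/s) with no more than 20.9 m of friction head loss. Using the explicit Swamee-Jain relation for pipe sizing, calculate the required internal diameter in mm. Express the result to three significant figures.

Swamee-Jain (Type III): D = 0.66·[ε^1.25·(LQ²/(gh_f))^4.75 + ν·Q^9.4·(L/(gh_f))^5.2]^0.04
LQ²/(gh_f) = 1.001; L/(gh_f) = 4.794
Term 1 = ε^1.25·(…)^4.75 = 2.80×10^-7; Term 2 = ν·Q^9.4·(…)^5.2 = 1.13×10^-6
D = 0.66·(2.80×10^-7 + 1.13×10^-6)^0.04 = 0.3851 m = 385 mm
Check: V = 3.92 m/s, Re = 2.94×10^6, f = 0.01042, h_f = 20.9 m ≈ 20.9 m ✓

D ≈ 385 mm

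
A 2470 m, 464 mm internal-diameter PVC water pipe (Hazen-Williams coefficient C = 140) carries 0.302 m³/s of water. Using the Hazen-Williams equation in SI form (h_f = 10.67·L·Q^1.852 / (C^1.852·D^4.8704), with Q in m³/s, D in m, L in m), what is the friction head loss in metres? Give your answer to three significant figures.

h_f ≈ 12.8 m

h_f = 10.67·2470·0.302^1.852 / (140^1.852·0.464^4.8704) = 12.81 m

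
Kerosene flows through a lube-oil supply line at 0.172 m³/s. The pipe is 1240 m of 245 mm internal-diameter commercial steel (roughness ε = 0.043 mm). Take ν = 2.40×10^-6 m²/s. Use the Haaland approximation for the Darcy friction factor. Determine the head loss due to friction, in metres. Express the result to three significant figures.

V = 4Q/(πD²) = 4·0.172/(π·0.245²) = 3.648 m/s
Re = VD/ν = 3.648·0.245/2.40×10^-6 = 3.72×10^5 → turbulent
ε/D = 0.043/245 = 1.76×10^-4
Haaland: f = 0.01549
h_f = f(L/D)V²/(2g) = 0.01549·(1240/0.245)·3.648²/(2·9.81) = 53.19 m

h_f ≈ 53.2 m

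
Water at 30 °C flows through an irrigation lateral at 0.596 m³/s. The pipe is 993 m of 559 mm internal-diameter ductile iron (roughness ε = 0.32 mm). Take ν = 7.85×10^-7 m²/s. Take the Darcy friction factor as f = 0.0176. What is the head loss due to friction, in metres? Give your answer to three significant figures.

h_f ≈ 9.40 m

V = 4Q/(πD²) = 4·0.596/(π·0.559²) = 2.428 m/s
h_f = f(L/D)V²/(2g) = 0.01760·(993/0.559)·2.428²/(2·9.81) = 9.398 m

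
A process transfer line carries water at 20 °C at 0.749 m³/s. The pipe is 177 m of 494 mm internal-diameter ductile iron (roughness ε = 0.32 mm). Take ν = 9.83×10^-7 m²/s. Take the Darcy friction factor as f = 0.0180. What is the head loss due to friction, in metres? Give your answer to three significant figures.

h_f ≈ 5.02 m

V = 4Q/(πD²) = 4·0.749/(π·0.494²) = 3.908 m/s
h_f = f(L/D)V²/(2g) = 0.01800·(177/0.494)·3.908²/(2·9.81) = 5.020 m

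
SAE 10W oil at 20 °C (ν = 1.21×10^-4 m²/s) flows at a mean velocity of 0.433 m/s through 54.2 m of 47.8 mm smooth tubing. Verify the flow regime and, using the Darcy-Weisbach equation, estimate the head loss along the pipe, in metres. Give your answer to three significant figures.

h_f ≈ 4.05 m

Re = VD/ν = 0.433·0.04780/1.21×10^-4 = 171 → laminar (Re < 2300)
f = 64/Re = 0.3742
h_f = f(L/D)V²/(2g) = 0.3742·(54.2/0.04780)·0.433²/(2·9.81) = 4.054 m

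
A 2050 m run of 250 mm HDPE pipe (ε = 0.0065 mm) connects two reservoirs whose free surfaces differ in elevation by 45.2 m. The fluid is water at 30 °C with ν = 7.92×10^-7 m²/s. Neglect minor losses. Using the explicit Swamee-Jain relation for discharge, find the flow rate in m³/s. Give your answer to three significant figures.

Swamee-Jain (Type II): Q = -0.965·√(gD⁵h_f/L)·ln[ε/(3.7D) + √(3.17ν²L/(gD³h_f))]
√(gD⁵h_f/L) = √(9.81·0.250⁵·45.2/2050) = 0.01453
ε/(3.7D) = 7.03×10^-6; √(3.17ν²L/(gD³h_f)) = 2.43×10^-5
Q = -0.965·0.01453·ln(3.128×10^-5) = 0.1455 m³/s
Check: V = 2.96 m/s, Re = 9.35×10^5, f = 0.01232, h_f = 45.2 m ≈ 45.2 m ✓

Q ≈ 0.145 m³/s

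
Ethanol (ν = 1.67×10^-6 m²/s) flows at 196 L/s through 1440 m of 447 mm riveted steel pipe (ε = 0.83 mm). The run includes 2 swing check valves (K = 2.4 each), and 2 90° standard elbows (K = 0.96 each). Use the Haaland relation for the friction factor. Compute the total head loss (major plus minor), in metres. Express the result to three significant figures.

V = 4Q/(πD²) = 1.249 m/s; V²/2g = 0.07951 m
Re = 3.34×10^5, ε/D = 0.00186 → f = 0.02351 (Haaland)
Major: h_f = f(L/D)·V²/2g = 0.02351·3221·0.07951 = 6.022 m
Minor: ΣK = 6.72; h_m = ΣK·V²/2g = 0.5343 m
Total H_L = 6.022 + 0.5343 = 6.557 m

H_L ≈ 6.56 m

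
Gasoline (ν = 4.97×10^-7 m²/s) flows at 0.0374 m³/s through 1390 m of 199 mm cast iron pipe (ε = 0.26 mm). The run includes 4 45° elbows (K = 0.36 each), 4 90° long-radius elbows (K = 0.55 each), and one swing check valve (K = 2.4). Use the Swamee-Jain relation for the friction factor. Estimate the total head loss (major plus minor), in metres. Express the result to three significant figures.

V = 4Q/(πD²) = 1.202 m/s; V²/2g = 0.07370 m
Re = 4.81×10^5, ε/D = 0.00131 → f = 0.02161 (Swamee-Jain)
Major: h_f = f(L/D)·V²/2g = 0.02161·6985·0.07370 = 11.13 m
Minor: ΣK = 6.04; h_m = ΣK·V²/2g = 0.4451 m
Total H_L = 11.13 + 0.4451 = 11.57 m

H_L ≈ 11.6 m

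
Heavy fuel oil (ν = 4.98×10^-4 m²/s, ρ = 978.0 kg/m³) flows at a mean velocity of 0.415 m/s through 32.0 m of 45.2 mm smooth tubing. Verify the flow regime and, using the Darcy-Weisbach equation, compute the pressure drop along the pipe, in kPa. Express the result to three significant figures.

Δp ≈ 101 kPa

Re = VD/ν = 0.415·0.04520/4.98×10^-4 = 37.7 → laminar (Re < 2300)
f = 64/Re = 1.699
h_f = f(L/D)V²/(2g) = 1.699·(32.0/0.04520)·0.415²/(2·9.81) = 10.56 m
Δp = ρg·h_f = 978.0·9.81·10.56 = 101.3 kPa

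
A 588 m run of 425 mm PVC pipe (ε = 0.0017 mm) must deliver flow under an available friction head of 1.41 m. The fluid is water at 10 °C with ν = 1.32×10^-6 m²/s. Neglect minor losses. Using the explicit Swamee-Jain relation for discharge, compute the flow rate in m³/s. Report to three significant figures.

Swamee-Jain (Type II): Q = -0.965·√(gD⁵h_f/L)·ln[ε/(3.7D) + √(3.17ν²L/(gD³h_f))]
√(gD⁵h_f/L) = √(9.81·0.425⁵·1.41/588) = 0.01806
ε/(3.7D) = 1.08×10^-6; √(3.17ν²L/(gD³h_f)) = 5.53×10^-5
Q = -0.965·0.01806·ln(5.639×10^-5) = 0.1705 m³/s
Check: V = 1.20 m/s, Re = 3.87×10^5, f = 0.01377, h_f = 1.40 m ≈ 1.41 m ✓

Q ≈ 0.171 m³/s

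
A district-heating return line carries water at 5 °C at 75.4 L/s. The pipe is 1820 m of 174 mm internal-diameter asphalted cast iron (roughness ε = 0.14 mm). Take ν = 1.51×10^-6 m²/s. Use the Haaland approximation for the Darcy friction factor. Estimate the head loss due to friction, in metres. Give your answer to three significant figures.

V = 4Q/(πD²) = 4·0.0754/(π·0.174²) = 3.171 m/s
Re = VD/ν = 3.171·0.174/1.51×10^-6 = 3.65×10^5 → turbulent
ε/D = 0.14/174 = 8.05×10^-4
Haaland: f = 0.01949
h_f = f(L/D)V²/(2g) = 0.01949·(1820/0.174)·3.171²/(2·9.81) = 104.5 m

h_f ≈ 104 m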